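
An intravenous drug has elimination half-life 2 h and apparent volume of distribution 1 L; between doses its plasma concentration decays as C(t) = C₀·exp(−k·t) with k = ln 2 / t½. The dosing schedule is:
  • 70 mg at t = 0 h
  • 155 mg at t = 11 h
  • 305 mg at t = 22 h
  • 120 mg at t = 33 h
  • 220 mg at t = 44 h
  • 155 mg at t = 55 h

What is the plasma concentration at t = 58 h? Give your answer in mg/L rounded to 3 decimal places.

56.541 mg/L

k = ln 2 / 2 = 0.34657 per h
Dose 1 (70 mg at t=0 h): 70·exp(−0.34657·58) = 0.000 mg/L
Dose 2 (155 mg at t=11 h): 155·exp(−0.34657·47) = 0.000 mg/L
Dose 3 (305 mg at t=22 h): 305·exp(−0.34657·36) = 0.001 mg/L
Dose 4 (120 mg at t=33 h): 120·exp(−0.34657·25) = 0.021 mg/L
Dose 5 (220 mg at t=44 h): 220·exp(−0.34657·14) = 1.719 mg/L
Dose 6 (155 mg at t=55 h): 155·exp(−0.34657·3) = 54.801 mg/L
C(58) = 0.000 + 0.000 + 0.001 + 0.021 + 1.719 + 54.801 = 56.541 mg/L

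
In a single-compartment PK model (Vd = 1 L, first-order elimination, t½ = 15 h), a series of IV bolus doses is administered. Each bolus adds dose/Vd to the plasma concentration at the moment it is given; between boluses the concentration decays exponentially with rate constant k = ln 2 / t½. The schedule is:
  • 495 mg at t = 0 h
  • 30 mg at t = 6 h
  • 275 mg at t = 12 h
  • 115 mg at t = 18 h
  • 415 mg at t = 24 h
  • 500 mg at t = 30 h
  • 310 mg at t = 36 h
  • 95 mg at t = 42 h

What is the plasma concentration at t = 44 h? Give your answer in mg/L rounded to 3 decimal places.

k = ln 2 / 15 = 0.04621 per h
Dose 1 (495 mg at t=0 h): 495·exp(−0.04621·44) = 64.801 mg/L
Dose 2 (30 mg at t=6 h): 30·exp(−0.04621·38) = 5.182 mg/L
Dose 3 (275 mg at t=12 h): 275·exp(−0.04621·32) = 62.681 mg/L
Dose 4 (115 mg at t=18 h): 115·exp(−0.04621·26) = 34.587 mg/L
Dose 5 (415 mg at t=24 h): 415·exp(−0.04621·20) = 164.693 mg/L
Dose 6 (500 mg at t=30 h): 500·exp(−0.04621·14) = 261.824 mg/L
Dose 7 (310 mg at t=36 h): 310·exp(−0.04621·8) = 214.196 mg/L
Dose 8 (95 mg at t=42 h): 95·exp(−0.04621·2) = 86.614 mg/L
C(44) = 64.801 + 5.182 + 62.681 + 34.587 + 164.693 + 261.824 + 214.196 + 86.614 = 894.578 mg/L

894.578 mg/L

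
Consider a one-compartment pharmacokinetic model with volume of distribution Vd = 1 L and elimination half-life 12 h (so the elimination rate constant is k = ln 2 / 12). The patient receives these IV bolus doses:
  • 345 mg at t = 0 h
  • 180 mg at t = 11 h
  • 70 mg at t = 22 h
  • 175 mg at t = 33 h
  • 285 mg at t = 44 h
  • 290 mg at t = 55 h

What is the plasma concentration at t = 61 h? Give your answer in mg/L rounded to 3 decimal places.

k = ln 2 / 12 = 0.05776 per h
Dose 1 (345 mg at t=0 h): 345·exp(−0.05776·61) = 10.176 mg/L
Dose 2 (180 mg at t=11 h): 180·exp(−0.05776·50) = 10.023 mg/L
Dose 3 (70 mg at t=22 h): 70·exp(−0.05776·39) = 7.358 mg/L
Dose 4 (175 mg at t=33 h): 175·exp(−0.05776·28) = 34.724 mg/L
Dose 5 (285 mg at t=44 h): 285·exp(−0.05776·17) = 106.754 mg/L
Dose 6 (290 mg at t=55 h): 290·exp(−0.05776·6) = 205.061 mg/L
C(61) = 10.176 + 10.023 + 7.358 + 34.724 + 106.754 + 205.061 = 374.096 mg/L

374.096 mg/L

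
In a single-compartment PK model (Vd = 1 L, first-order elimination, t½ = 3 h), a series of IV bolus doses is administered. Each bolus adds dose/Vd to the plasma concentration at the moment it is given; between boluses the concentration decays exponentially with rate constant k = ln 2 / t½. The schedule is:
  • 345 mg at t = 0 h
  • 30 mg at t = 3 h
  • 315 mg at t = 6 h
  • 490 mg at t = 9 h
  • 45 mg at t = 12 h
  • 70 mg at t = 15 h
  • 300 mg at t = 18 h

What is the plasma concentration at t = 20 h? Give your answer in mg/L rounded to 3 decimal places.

k = ln 2 / 3 = 0.23105 per h
Dose 1 (345 mg at t=0 h): 345·exp(−0.23105·20) = 3.396 mg/L
Dose 2 (30 mg at t=3 h): 30·exp(−0.23105·17) = 0.591 mg/L
Dose 3 (315 mg at t=6 h): 315·exp(−0.23105·14) = 12.402 mg/L
Dose 4 (490 mg at t=9 h): 490·exp(−0.23105·11) = 38.585 mg/L
Dose 5 (45 mg at t=12 h): 45·exp(−0.23105·8) = 7.087 mg/L
Dose 6 (70 mg at t=15 h): 70·exp(−0.23105·5) = 22.049 mg/L
Dose 7 (300 mg at t=18 h): 300·exp(−0.23105·2) = 188.988 mg/L
C(20) = 3.396 + 0.591 + 12.402 + 38.585 + 7.087 + 22.049 + 188.988 = 273.098 mg/L

273.098 mg/L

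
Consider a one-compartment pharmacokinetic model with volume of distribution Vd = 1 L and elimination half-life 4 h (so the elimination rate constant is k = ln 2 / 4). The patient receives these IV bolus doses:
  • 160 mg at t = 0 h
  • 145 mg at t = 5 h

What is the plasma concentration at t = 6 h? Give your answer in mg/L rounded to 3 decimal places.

k = ln 2 / 4 = 0.17329 per h
Dose 1 (160 mg at t=0 h): 160·exp(−0.17329·6) = 56.569 mg/L
Dose 2 (145 mg at t=5 h): 145·exp(−0.17329·1) = 121.930 mg/L
C(6) = 56.569 + 121.930 = 178.499 mg/L

178.499 mg/L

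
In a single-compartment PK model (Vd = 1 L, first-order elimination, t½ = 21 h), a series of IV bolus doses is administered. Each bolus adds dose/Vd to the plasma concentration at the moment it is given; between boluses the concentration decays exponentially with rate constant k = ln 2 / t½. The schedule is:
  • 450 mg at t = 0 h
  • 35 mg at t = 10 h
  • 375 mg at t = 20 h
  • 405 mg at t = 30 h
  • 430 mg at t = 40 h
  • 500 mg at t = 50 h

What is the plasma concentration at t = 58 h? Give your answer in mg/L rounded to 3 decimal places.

k = ln 2 / 21 = 0.03301 per h
Dose 1 (450 mg at t=0 h): 450·exp(−0.03301·58) = 66.343 mg/L
Dose 2 (35 mg at t=10 h): 35·exp(−0.03301·48) = 7.178 mg/L
Dose 3 (375 mg at t=20 h): 375·exp(−0.03301·38) = 106.982 mg/L
Dose 4 (405 mg at t=30 h): 405·exp(−0.03301·28) = 160.724 mg/L
Dose 5 (430 mg at t=40 h): 430·exp(−0.03301·18) = 237.379 mg/L
Dose 6 (500 mg at t=50 h): 500·exp(−0.03301·8) = 383.965 mg/L
C(58) = 66.343 + 7.178 + 106.982 + 160.724 + 237.379 + 383.965 = 962.572 mg/L

962.572 mg/L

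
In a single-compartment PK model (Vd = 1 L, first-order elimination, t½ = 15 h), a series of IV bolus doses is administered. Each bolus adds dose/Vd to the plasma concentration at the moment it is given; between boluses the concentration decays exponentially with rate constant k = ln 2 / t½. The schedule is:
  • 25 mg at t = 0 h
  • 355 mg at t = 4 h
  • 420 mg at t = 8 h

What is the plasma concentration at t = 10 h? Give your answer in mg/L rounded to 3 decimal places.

667.712 mg/L

k = ln 2 / 15 = 0.04621 per h
Dose 1 (25 mg at t=0 h): 25·exp(−0.04621·10) = 15.749 mg/L
Dose 2 (355 mg at t=4 h): 355·exp(−0.04621·6) = 269.040 mg/L
Dose 3 (420 mg at t=8 h): 420·exp(−0.04621·2) = 382.923 mg/L
C(10) = 15.749 + 269.040 + 382.923 = 667.712 mg/L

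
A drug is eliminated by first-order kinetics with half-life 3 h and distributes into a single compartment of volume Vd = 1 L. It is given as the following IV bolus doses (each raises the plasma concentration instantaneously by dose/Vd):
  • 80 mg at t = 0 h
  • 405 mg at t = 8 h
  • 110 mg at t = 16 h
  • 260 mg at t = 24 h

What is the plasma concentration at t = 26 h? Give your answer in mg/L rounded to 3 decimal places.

181.228 mg/L

k = ln 2 / 3 = 0.23105 per h
Dose 1 (80 mg at t=0 h): 80·exp(−0.23105·26) = 0.197 mg/L
Dose 2 (405 mg at t=8 h): 405·exp(−0.23105·18) = 6.328 mg/L
Dose 3 (110 mg at t=16 h): 110·exp(−0.23105·10) = 10.913 mg/L
Dose 4 (260 mg at t=24 h): 260·exp(−0.23105·2) = 163.790 mg/L
C(26) = 0.197 + 6.328 + 10.913 + 163.790 = 181.228 mg/L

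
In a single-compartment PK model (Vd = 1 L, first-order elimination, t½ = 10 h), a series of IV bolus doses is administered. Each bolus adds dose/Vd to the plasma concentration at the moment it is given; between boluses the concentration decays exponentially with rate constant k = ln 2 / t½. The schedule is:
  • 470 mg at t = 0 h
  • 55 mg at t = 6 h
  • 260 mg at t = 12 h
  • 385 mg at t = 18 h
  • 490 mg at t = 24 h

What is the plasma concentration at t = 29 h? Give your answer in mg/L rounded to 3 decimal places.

680.251 mg/L

k = ln 2 / 10 = 0.06931 per h
Dose 1 (470 mg at t=0 h): 470·exp(−0.06931·29) = 62.967 mg/L
Dose 2 (55 mg at t=6 h): 55·exp(−0.06931·23) = 11.168 mg/L
Dose 3 (260 mg at t=12 h): 260·exp(−0.06931·17) = 80.024 mg/L
Dose 4 (385 mg at t=18 h): 385·exp(−0.06931·11) = 179.609 mg/L
Dose 5 (490 mg at t=24 h): 490·exp(−0.06931·5) = 346.482 mg/L
C(29) = 62.967 + 11.168 + 80.024 + 179.609 + 346.482 = 680.251 mg/L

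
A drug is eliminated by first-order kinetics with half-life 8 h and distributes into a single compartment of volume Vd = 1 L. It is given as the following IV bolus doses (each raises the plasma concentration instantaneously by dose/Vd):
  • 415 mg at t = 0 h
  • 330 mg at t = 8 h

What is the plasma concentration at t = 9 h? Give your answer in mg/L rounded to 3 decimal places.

k = ln 2 / 8 = 0.08664 per h
Dose 1 (415 mg at t=0 h): 415·exp(−0.08664·9) = 190.278 mg/L
Dose 2 (330 mg at t=8 h): 330·exp(−0.08664·1) = 302.611 mg/L
C(9) = 190.278 + 302.611 = 492.890 mg/L

492.890 mg/L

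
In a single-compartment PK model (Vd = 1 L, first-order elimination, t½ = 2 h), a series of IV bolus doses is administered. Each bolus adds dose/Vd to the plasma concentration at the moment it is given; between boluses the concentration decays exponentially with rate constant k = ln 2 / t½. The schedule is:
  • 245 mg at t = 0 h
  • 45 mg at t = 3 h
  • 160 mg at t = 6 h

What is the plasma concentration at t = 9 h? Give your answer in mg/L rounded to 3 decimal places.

73.021 mg/L

k = ln 2 / 2 = 0.34657 per h
Dose 1 (245 mg at t=0 h): 245·exp(−0.34657·9) = 10.828 mg/L
Dose 2 (45 mg at t=3 h): 45·exp(−0.34657·6) = 5.625 mg/L
Dose 3 (160 mg at t=6 h): 160·exp(−0.34657·3) = 56.569 mg/L
C(9) = 10.828 + 5.625 + 56.569 = 73.021 mg/L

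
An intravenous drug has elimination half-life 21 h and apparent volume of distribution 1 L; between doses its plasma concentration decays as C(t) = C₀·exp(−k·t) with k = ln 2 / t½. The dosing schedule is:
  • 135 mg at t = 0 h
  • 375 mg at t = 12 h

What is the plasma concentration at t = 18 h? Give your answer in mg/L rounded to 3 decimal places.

382.152 mg/L

k = ln 2 / 21 = 0.03301 per h
Dose 1 (135 mg at t=0 h): 135·exp(−0.03301·18) = 74.526 mg/L
Dose 2 (375 mg at t=12 h): 375·exp(−0.03301·6) = 307.626 mg/L
C(18) = 74.526 + 307.626 = 382.152 mg/L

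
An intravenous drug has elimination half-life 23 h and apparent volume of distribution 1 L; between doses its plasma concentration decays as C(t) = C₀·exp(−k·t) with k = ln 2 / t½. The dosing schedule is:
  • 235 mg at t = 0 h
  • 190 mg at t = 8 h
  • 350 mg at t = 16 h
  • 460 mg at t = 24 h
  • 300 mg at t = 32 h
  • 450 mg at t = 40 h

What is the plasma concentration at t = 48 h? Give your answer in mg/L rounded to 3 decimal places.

1007.651 mg/L

k = ln 2 / 23 = 0.03014 per h
Dose 1 (235 mg at t=0 h): 235·exp(−0.03014·48) = 55.314 mg/L
Dose 2 (190 mg at t=8 h): 190·exp(−0.03014·40) = 56.915 mg/L
Dose 3 (350 mg at t=16 h): 350·exp(−0.03014·32) = 133.427 mg/L
Dose 4 (460 mg at t=24 h): 460·exp(−0.03014·24) = 223.172 mg/L
Dose 5 (300 mg at t=32 h): 300·exp(−0.03014·16) = 185.229 mg/L
Dose 6 (450 mg at t=40 h): 450·exp(−0.03014·8) = 353.595 mg/L
C(48) = 55.314 + 56.915 + 133.427 + 223.172 + 185.229 + 353.595 = 1007.651 mg/L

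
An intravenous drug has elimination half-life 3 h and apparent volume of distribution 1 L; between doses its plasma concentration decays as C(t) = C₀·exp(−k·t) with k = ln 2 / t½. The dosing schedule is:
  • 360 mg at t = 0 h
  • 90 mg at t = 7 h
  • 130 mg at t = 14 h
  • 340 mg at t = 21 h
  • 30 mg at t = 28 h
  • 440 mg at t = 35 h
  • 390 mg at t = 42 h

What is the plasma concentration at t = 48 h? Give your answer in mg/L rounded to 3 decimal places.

120.349 mg/L

k = ln 2 / 3 = 0.23105 per h
Dose 1 (360 mg at t=0 h): 360·exp(−0.23105·48) = 0.005 mg/L
Dose 2 (90 mg at t=7 h): 90·exp(−0.23105·41) = 0.007 mg/L
Dose 3 (130 mg at t=14 h): 130·exp(−0.23105·34) = 0.050 mg/L
Dose 4 (340 mg at t=21 h): 340·exp(−0.23105·27) = 0.664 mg/L
Dose 5 (30 mg at t=28 h): 30·exp(−0.23105·20) = 0.295 mg/L
Dose 6 (440 mg at t=35 h): 440·exp(−0.23105·13) = 21.827 mg/L
Dose 7 (390 mg at t=42 h): 390·exp(−0.23105·6) = 97.500 mg/L
C(48) = 0.005 + 0.007 + 0.050 + 0.664 + 0.295 + 21.827 + 97.500 = 120.349 mg/L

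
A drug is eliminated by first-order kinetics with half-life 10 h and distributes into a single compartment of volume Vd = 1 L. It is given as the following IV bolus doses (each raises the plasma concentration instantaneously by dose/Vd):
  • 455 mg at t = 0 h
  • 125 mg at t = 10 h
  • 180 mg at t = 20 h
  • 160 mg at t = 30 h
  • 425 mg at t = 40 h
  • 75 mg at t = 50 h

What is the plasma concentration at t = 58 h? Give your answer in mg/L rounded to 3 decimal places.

213.676 mg/L

k = ln 2 / 10 = 0.06931 per h
Dose 1 (455 mg at t=0 h): 455·exp(−0.06931·58) = 8.167 mg/L
Dose 2 (125 mg at t=10 h): 125·exp(−0.06931·48) = 4.487 mg/L
Dose 3 (180 mg at t=20 h): 180·exp(−0.06931·38) = 12.923 mg/L
Dose 4 (160 mg at t=30 h): 160·exp(−0.06931·28) = 22.974 mg/L
Dose 5 (425 mg at t=40 h): 425·exp(−0.06931·18) = 122.049 mg/L
Dose 6 (75 mg at t=50 h): 75·exp(−0.06931·8) = 43.076 mg/L
C(58) = 8.167 + 4.487 + 12.923 + 22.974 + 122.049 + 43.076 = 213.676 mg/L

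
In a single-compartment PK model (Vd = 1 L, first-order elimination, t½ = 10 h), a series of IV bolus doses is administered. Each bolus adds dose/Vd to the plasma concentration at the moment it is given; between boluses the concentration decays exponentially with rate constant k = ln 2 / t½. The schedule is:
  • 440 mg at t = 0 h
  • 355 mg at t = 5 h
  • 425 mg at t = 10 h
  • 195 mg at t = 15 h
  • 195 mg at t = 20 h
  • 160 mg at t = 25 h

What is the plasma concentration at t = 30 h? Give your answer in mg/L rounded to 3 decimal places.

503.586 mg/L

k = ln 2 / 10 = 0.06931 per h
Dose 1 (440 mg at t=0 h): 440·exp(−0.06931·30) = 55.000 mg/L
Dose 2 (355 mg at t=5 h): 355·exp(−0.06931·25) = 62.756 mg/L
Dose 3 (425 mg at t=10 h): 425·exp(−0.06931·20) = 106.250 mg/L
Dose 4 (195 mg at t=15 h): 195·exp(−0.06931·15) = 68.943 mg/L
Dose 5 (195 mg at t=20 h): 195·exp(−0.06931·10) = 97.500 mg/L
Dose 6 (160 mg at t=25 h): 160·exp(−0.06931·5) = 113.137 mg/L
C(30) = 55.000 + 62.756 + 106.250 + 68.943 + 97.500 + 113.137 = 503.586 mg/L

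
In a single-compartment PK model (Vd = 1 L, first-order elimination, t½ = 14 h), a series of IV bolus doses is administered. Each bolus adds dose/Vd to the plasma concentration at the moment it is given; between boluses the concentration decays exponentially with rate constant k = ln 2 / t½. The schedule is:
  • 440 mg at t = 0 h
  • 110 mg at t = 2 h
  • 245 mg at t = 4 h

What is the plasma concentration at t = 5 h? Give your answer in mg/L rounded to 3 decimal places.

k = ln 2 / 14 = 0.04951 per h
Dose 1 (440 mg at t=0 h): 440·exp(−0.04951·5) = 343.512 mg/L
Dose 2 (110 mg at t=2 h): 110·exp(−0.04951·3) = 94.817 mg/L
Dose 3 (245 mg at t=4 h): 245·exp(−0.04951·1) = 233.165 mg/L
C(5) = 343.512 + 94.817 + 233.165 = 671.494 mg/L

671.494 mg/L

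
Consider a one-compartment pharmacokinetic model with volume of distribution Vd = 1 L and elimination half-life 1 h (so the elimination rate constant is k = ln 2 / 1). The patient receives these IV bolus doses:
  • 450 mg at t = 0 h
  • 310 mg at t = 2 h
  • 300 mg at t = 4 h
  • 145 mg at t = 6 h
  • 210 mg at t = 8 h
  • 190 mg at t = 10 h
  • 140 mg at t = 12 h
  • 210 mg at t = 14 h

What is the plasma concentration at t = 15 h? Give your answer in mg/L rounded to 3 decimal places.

k = ln 2 / 1 = 0.69315 per h
Dose 1 (450 mg at t=0 h): 450·exp(−0.69315·15) = 0.014 mg/L
Dose 2 (310 mg at t=2 h): 310·exp(−0.69315·13) = 0.038 mg/L
Dose 3 (300 mg at t=4 h): 300·exp(−0.69315·11) = 0.146 mg/L
Dose 4 (145 mg at t=6 h): 145·exp(−0.69315·9) = 0.283 mg/L
Dose 5 (210 mg at t=8 h): 210·exp(−0.69315·7) = 1.641 mg/L
Dose 6 (190 mg at t=10 h): 190·exp(−0.69315·5) = 5.938 mg/L
Dose 7 (140 mg at t=12 h): 140·exp(−0.69315·3) = 17.500 mg/L
Dose 8 (210 mg at t=14 h): 210·exp(−0.69315·1) = 105.000 mg/L
C(15) = 0.014 + 0.038 + 0.146 + 0.283 + 1.641 + 5.938 + 17.500 + 105.000 = 130.559 mg/L

130.559 mg/L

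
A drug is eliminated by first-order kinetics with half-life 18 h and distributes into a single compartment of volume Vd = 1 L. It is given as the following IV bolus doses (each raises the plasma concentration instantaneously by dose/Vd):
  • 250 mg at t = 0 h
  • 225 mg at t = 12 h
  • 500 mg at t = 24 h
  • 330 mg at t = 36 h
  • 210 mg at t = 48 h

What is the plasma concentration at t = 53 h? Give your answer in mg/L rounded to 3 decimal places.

587.247 mg/L

k = ln 2 / 18 = 0.03851 per h
Dose 1 (250 mg at t=0 h): 250·exp(−0.03851·53) = 32.477 mg/L
Dose 2 (225 mg at t=12 h): 225·exp(−0.03851·41) = 46.398 mg/L
Dose 3 (500 mg at t=24 h): 500·exp(−0.03851·29) = 163.673 mg/L
Dose 4 (330 mg at t=36 h): 330·exp(−0.03851·17) = 171.478 mg/L
Dose 5 (210 mg at t=48 h): 210·exp(−0.03851·5) = 173.221 mg/L
C(53) = 32.477 + 46.398 + 163.673 + 171.478 + 173.221 = 587.247 mg/L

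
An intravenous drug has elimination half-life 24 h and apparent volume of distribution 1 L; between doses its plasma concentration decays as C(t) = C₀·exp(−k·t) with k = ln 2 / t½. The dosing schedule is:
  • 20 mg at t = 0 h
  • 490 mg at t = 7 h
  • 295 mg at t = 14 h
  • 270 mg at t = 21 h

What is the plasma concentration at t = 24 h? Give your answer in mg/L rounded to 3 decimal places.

778.485 mg/L

k = ln 2 / 24 = 0.02888 per h
Dose 1 (20 mg at t=0 h): 20·exp(−0.02888·24) = 10.000 mg/L
Dose 2 (490 mg at t=7 h): 490·exp(−0.02888·17) = 299.893 mg/L
Dose 3 (295 mg at t=14 h): 295·exp(−0.02888·10) = 221.000 mg/L
Dose 4 (270 mg at t=21 h): 270·exp(−0.02888·3) = 247.591 mg/L
C(24) = 10.000 + 299.893 + 221.000 + 247.591 = 778.485 mg/L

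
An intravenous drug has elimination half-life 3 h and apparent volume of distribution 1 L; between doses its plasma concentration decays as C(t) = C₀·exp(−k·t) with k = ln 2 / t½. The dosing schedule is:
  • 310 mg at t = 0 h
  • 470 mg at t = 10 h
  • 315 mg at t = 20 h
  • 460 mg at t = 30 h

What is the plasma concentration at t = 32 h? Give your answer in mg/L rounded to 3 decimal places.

312.574 mg/L

k = ln 2 / 3 = 0.23105 per h
Dose 1 (310 mg at t=0 h): 310·exp(−0.23105·32) = 0.191 mg/L
Dose 2 (470 mg at t=10 h): 470·exp(−0.23105·22) = 2.914 mg/L
Dose 3 (315 mg at t=20 h): 315·exp(−0.23105·12) = 19.688 mg/L
Dose 4 (460 mg at t=30 h): 460·exp(−0.23105·2) = 289.782 mg/L
C(32) = 0.191 + 2.914 + 19.688 + 289.782 = 312.574 mg/L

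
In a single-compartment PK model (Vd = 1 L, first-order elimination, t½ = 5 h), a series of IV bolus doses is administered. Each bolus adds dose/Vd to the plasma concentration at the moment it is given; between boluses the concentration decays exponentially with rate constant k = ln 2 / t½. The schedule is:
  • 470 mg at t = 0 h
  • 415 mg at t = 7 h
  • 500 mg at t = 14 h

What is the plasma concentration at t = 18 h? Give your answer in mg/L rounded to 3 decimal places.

k = ln 2 / 5 = 0.13863 per h
Dose 1 (470 mg at t=0 h): 470·exp(−0.13863·18) = 38.761 mg/L
Dose 2 (415 mg at t=7 h): 415·exp(−0.13863·11) = 90.320 mg/L
Dose 3 (500 mg at t=14 h): 500·exp(−0.13863·4) = 287.175 mg/L
C(18) = 38.761 + 90.320 + 287.175 = 416.255 mg/L

416.255 mg/L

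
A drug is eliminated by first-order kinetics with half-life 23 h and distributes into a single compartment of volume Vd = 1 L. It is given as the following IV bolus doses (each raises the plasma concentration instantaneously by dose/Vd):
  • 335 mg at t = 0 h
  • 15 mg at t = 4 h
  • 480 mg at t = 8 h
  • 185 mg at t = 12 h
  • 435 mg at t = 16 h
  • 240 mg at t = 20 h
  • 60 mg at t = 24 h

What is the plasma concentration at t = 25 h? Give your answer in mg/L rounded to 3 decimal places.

1174.578 mg/L

k = ln 2 / 23 = 0.03014 per h
Dose 1 (335 mg at t=0 h): 335·exp(−0.03014·25) = 157.702 mg/L
Dose 2 (15 mg at t=4 h): 15·exp(−0.03014·21) = 7.966 mg/L
Dose 3 (480 mg at t=8 h): 480·exp(−0.03014·17) = 287.568 mg/L
Dose 4 (185 mg at t=12 h): 185·exp(−0.03014·13) = 125.033 mg/L
Dose 5 (435 mg at t=16 h): 435·exp(−0.03014·9) = 331.661 mg/L
Dose 6 (240 mg at t=20 h): 240·exp(−0.03014·5) = 206.429 mg/L
Dose 7 (60 mg at t=24 h): 60·exp(−0.03014·1) = 58.219 mg/L
C(25) = 157.702 + 7.966 + 287.568 + 125.033 + 331.661 + 206.429 + 58.219 = 1174.578 mg/L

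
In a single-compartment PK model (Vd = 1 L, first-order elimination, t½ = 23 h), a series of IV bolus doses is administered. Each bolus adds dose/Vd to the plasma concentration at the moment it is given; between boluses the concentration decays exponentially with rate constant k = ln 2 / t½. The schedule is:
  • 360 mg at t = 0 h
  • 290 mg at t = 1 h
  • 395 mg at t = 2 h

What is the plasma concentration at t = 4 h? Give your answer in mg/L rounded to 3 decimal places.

955.943 mg/L

k = ln 2 / 23 = 0.03014 per h
Dose 1 (360 mg at t=0 h): 360·exp(−0.03014·4) = 319.117 mg/L
Dose 2 (290 mg at t=1 h): 290·exp(−0.03014·3) = 264.931 mg/L
Dose 3 (395 mg at t=2 h): 395·exp(−0.03014·2) = 371.895 mg/L
C(4) = 319.117 + 264.931 + 371.895 = 955.943 mg/L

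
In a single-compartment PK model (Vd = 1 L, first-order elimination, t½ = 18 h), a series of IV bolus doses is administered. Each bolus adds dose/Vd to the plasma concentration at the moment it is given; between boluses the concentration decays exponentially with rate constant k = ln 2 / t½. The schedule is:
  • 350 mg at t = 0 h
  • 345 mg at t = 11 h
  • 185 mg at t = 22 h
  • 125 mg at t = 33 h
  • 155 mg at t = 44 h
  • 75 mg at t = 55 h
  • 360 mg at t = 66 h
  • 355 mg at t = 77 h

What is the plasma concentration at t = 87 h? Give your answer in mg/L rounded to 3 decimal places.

514.894 mg/L

k = ln 2 / 18 = 0.03851 per h
Dose 1 (350 mg at t=0 h): 350·exp(−0.03851·87) = 12.277 mg/L
Dose 2 (345 mg at t=11 h): 345·exp(−0.03851·76) = 18.484 mg/L
Dose 3 (185 mg at t=22 h): 185·exp(−0.03851·65) = 15.140 mg/L
Dose 4 (125 mg at t=33 h): 125·exp(−0.03851·54) = 15.625 mg/L
Dose 5 (155 mg at t=44 h): 155·exp(−0.03851·43) = 29.594 mg/L
Dose 6 (75 mg at t=55 h): 75·exp(−0.03851·32) = 21.872 mg/L
Dose 7 (360 mg at t=66 h): 360·exp(−0.03851·21) = 160.362 mg/L
Dose 8 (355 mg at t=77 h): 355·exp(−0.03851·10) = 241.540 mg/L
C(87) = 12.277 + 18.484 + 15.140 + 15.625 + 29.594 + 21.872 + 160.362 + 241.540 = 514.894 mg/L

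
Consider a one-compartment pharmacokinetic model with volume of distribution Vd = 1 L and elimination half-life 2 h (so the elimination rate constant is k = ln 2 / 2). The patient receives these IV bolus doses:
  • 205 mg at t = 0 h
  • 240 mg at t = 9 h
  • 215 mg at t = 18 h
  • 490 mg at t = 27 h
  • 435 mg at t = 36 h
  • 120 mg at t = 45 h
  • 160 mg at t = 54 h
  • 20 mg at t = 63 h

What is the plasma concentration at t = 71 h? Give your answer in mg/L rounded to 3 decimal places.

k = ln 2 / 2 = 0.34657 per h
Dose 1 (205 mg at t=0 h): 205·exp(−0.34657·71) = 0.000 mg/L
Dose 2 (240 mg at t=9 h): 240·exp(−0.34657·62) = 0.000 mg/L
Dose 3 (215 mg at t=18 h): 215·exp(−0.34657·53) = 0.000 mg/L
Dose 4 (490 mg at t=27 h): 490·exp(−0.34657·44) = 0.000 mg/L
Dose 5 (435 mg at t=36 h): 435·exp(−0.34657·35) = 0.002 mg/L
Dose 6 (120 mg at t=45 h): 120·exp(−0.34657·26) = 0.015 mg/L
Dose 7 (160 mg at t=54 h): 160·exp(−0.34657·17) = 0.442 mg/L
Dose 8 (20 mg at t=63 h): 20·exp(−0.34657·8) = 1.250 mg/L
C(71) = 0.000 + 0.000 + 0.000 + 0.000 + 0.002 + 0.015 + 0.442 + 1.250 = 1.709 mg/L

1.709 mg/L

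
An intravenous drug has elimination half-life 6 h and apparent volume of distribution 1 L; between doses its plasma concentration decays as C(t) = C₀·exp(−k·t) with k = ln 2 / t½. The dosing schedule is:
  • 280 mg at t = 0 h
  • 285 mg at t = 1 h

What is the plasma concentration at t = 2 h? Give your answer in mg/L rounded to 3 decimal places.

k = ln 2 / 6 = 0.11552 per h
Dose 1 (280 mg at t=0 h): 280·exp(−0.11552·2) = 222.236 mg/L
Dose 2 (285 mg at t=1 h): 285·exp(−0.11552·1) = 253.906 mg/L
C(2) = 222.236 + 253.906 = 476.142 mg/L

476.142 mg/L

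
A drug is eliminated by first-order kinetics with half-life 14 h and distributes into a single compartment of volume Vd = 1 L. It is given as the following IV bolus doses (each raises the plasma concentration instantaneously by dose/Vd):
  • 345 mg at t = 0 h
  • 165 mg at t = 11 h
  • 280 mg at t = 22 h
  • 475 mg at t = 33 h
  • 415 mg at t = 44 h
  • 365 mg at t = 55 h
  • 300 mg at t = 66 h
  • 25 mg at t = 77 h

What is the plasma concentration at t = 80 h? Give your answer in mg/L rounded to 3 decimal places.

421.424 mg/L

k = ln 2 / 14 = 0.04951 per h
Dose 1 (345 mg at t=0 h): 345·exp(−0.04951·80) = 6.571 mg/L
Dose 2 (165 mg at t=11 h): 165·exp(−0.04951·69) = 5.418 mg/L
Dose 3 (280 mg at t=22 h): 280·exp(−0.04951·58) = 15.850 mg/L
Dose 4 (475 mg at t=33 h): 475·exp(−0.04951·47) = 46.355 mg/L
Dose 5 (415 mg at t=44 h): 415·exp(−0.04951·36) = 69.819 mg/L
Dose 6 (365 mg at t=55 h): 365·exp(−0.04951·25) = 105.862 mg/L
Dose 7 (300 mg at t=66 h): 300·exp(−0.04951·14) = 150.000 mg/L
Dose 8 (25 mg at t=77 h): 25·exp(−0.04951·3) = 21.549 mg/L
C(80) = 6.571 + 5.418 + 15.850 + 46.355 + 69.819 + 105.862 + 150.000 + 21.549 = 421.424 mg/L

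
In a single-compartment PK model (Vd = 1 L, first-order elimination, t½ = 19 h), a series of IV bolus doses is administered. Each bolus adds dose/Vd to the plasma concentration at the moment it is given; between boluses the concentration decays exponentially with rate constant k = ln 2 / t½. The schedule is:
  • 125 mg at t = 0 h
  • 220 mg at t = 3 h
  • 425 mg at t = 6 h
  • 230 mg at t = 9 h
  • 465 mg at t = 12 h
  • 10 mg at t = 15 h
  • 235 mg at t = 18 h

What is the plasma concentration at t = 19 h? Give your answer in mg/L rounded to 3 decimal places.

k = ln 2 / 19 = 0.03648 per h
Dose 1 (125 mg at t=0 h): 125·exp(−0.03648·19) = 62.500 mg/L
Dose 2 (220 mg at t=3 h): 220·exp(−0.03648·16) = 122.722 mg/L
Dose 3 (425 mg at t=6 h): 425·exp(−0.03648·13) = 264.497 mg/L
Dose 4 (230 mg at t=9 h): 230·exp(−0.03648·10) = 159.695 mg/L
Dose 5 (465 mg at t=12 h): 465·exp(−0.03648·7) = 360.203 mg/L
Dose 6 (10 mg at t=15 h): 10·exp(−0.03648·4) = 8.642 mg/L
Dose 7 (235 mg at t=18 h): 235·exp(−0.03648·1) = 226.581 mg/L
C(19) = 62.500 + 122.722 + 264.497 + 159.695 + 360.203 + 8.642 + 226.581 = 1204.841 mg/L

1204.841 mg/L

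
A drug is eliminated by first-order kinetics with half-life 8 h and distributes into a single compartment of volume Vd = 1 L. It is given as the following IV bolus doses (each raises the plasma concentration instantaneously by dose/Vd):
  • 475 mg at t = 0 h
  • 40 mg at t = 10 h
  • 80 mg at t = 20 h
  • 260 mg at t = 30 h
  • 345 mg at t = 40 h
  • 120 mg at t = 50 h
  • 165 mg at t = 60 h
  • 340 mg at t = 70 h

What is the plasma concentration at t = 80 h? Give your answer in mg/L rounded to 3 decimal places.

k = ln 2 / 8 = 0.08664 per h
Dose 1 (475 mg at t=0 h): 475·exp(−0.08664·80) = 0.464 mg/L
Dose 2 (40 mg at t=10 h): 40·exp(−0.08664·70) = 0.093 mg/L
Dose 3 (80 mg at t=20 h): 80·exp(−0.08664·60) = 0.442 mg/L
Dose 4 (260 mg at t=30 h): 260·exp(−0.08664·50) = 3.416 mg/L
Dose 5 (345 mg at t=40 h): 345·exp(−0.08664·40) = 10.781 mg/L
Dose 6 (120 mg at t=50 h): 120·exp(−0.08664·30) = 8.919 mg/L
Dose 7 (165 mg at t=60 h): 165·exp(−0.08664·20) = 29.168 mg/L
Dose 8 (340 mg at t=70 h): 340·exp(−0.08664·10) = 142.952 mg/L
C(80) = 0.464 + 0.093 + 0.442 + 3.416 + 10.781 + 8.919 + 29.168 + 142.952 = 196.236 mg/L

196.236 mg/L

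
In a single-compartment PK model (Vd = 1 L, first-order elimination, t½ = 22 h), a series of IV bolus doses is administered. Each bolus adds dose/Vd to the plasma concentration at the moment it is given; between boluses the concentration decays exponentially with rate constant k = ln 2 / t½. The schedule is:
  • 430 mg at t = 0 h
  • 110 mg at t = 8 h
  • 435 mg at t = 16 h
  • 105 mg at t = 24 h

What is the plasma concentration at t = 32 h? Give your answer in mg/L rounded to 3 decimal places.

k = ln 2 / 22 = 0.03151 per h
Dose 1 (430 mg at t=0 h): 430·exp(−0.03151·32) = 156.894 mg/L
Dose 2 (110 mg at t=8 h): 110·exp(−0.03151·24) = 51.641 mg/L
Dose 3 (435 mg at t=16 h): 435·exp(−0.03151·16) = 262.759 mg/L
Dose 4 (105 mg at t=24 h): 105·exp(−0.03151·8) = 81.606 mg/L
C(32) = 156.894 + 51.641 + 262.759 + 81.606 = 552.901 mg/L

552.901 mg/L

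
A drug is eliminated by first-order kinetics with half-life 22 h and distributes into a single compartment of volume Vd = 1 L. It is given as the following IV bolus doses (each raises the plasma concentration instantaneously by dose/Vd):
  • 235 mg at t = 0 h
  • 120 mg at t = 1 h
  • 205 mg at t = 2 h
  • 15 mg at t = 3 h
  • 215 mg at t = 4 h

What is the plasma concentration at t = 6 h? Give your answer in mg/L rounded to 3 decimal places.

693.275 mg/L

k = ln 2 / 22 = 0.03151 per h
Dose 1 (235 mg at t=0 h): 235·exp(−0.03151·6) = 194.522 mg/L
Dose 2 (120 mg at t=1 h): 120·exp(−0.03151·5) = 102.510 mg/L
Dose 3 (205 mg at t=2 h): 205·exp(−0.03151·4) = 180.726 mg/L
Dose 4 (15 mg at t=3 h): 15·exp(−0.03151·3) = 13.647 mg/L
Dose 5 (215 mg at t=4 h): 215·exp(−0.03151·2) = 201.870 mg/L
C(6) = 194.522 + 102.510 + 180.726 + 13.647 + 201.870 = 693.275 mg/L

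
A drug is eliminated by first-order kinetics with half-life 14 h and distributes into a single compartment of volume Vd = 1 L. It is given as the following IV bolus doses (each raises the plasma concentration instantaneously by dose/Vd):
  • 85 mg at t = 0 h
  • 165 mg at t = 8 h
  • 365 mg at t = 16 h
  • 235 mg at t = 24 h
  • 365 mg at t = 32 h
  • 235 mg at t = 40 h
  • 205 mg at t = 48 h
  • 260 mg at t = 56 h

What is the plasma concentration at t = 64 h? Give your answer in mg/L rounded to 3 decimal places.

494.496 mg/L

k = ln 2 / 14 = 0.04951 per h
Dose 1 (85 mg at t=0 h): 85·exp(−0.04951·64) = 3.575 mg/L
Dose 2 (165 mg at t=8 h): 165·exp(−0.04951·56) = 10.312 mg/L
Dose 3 (365 mg at t=16 h): 365·exp(−0.04951·48) = 33.899 mg/L
Dose 4 (235 mg at t=24 h): 235·exp(−0.04951·40) = 32.433 mg/L
Dose 5 (365 mg at t=32 h): 365·exp(−0.04951·32) = 74.856 mg/L
Dose 6 (235 mg at t=40 h): 235·exp(−0.04951·24) = 71.617 mg/L
Dose 7 (205 mg at t=48 h): 205·exp(−0.04951·16) = 92.837 mg/L
Dose 8 (260 mg at t=56 h): 260·exp(−0.04951·8) = 174.967 mg/L
C(64) = 3.575 + 10.312 + 33.899 + 32.433 + 74.856 + 71.617 + 92.837 + 174.967 = 494.496 mg/L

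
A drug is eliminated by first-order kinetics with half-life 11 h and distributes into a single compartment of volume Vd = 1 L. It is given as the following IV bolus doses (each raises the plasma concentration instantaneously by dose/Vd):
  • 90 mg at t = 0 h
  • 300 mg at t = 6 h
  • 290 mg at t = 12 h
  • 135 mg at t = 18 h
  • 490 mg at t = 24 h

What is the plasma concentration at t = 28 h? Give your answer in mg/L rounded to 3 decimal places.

648.949 mg/L

k = ln 2 / 11 = 0.06301 per h
Dose 1 (90 mg at t=0 h): 90·exp(−0.06301·28) = 15.416 mg/L
Dose 2 (300 mg at t=6 h): 300·exp(−0.06301·22) = 75.000 mg/L
Dose 3 (290 mg at t=12 h): 290·exp(−0.06301·16) = 105.812 mg/L
Dose 4 (135 mg at t=18 h): 135·exp(−0.06301·10) = 71.890 mg/L
Dose 5 (490 mg at t=24 h): 490·exp(−0.06301·4) = 380.830 mg/L
C(28) = 15.416 + 75.000 + 105.812 + 71.890 + 380.830 = 648.949 mg/L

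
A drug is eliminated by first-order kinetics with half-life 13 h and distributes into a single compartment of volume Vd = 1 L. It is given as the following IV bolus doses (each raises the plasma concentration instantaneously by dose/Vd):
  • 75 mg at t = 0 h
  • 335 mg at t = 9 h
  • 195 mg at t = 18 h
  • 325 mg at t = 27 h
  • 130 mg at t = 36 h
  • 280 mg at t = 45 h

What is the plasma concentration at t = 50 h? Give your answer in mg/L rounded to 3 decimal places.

k = ln 2 / 13 = 0.05332 per h
Dose 1 (75 mg at t=0 h): 75·exp(−0.05332·50) = 5.215 mg/L
Dose 2 (335 mg at t=9 h): 335·exp(−0.05332·41) = 37.639 mg/L
Dose 3 (195 mg at t=18 h): 195·exp(−0.05332·32) = 35.403 mg/L
Dose 4 (325 mg at t=27 h): 325·exp(−0.05332·23) = 95.344 mg/L
Dose 5 (130 mg at t=36 h): 130·exp(−0.05332·14) = 61.625 mg/L
Dose 6 (280 mg at t=45 h): 280·exp(−0.05332·5) = 214.475 mg/L
C(50) = 5.215 + 37.639 + 35.403 + 95.344 + 61.625 + 214.475 = 449.701 mg/L

449.701 mg/L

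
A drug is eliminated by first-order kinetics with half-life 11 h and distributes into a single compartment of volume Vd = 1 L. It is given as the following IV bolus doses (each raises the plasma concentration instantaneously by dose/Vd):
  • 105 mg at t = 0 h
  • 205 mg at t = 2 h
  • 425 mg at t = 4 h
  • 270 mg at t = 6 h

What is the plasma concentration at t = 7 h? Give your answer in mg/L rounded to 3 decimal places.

822.453 mg/L

k = ln 2 / 11 = 0.06301 per h
Dose 1 (105 mg at t=0 h): 105·exp(−0.06301·7) = 67.550 mg/L
Dose 2 (205 mg at t=2 h): 205·exp(−0.06301·5) = 149.597 mg/L
Dose 3 (425 mg at t=4 h): 425·exp(−0.06301·3) = 351.795 mg/L
Dose 4 (270 mg at t=6 h): 270·exp(−0.06301·1) = 253.511 mg/L
C(7) = 67.550 + 149.597 + 351.795 + 253.511 = 822.453 mg/L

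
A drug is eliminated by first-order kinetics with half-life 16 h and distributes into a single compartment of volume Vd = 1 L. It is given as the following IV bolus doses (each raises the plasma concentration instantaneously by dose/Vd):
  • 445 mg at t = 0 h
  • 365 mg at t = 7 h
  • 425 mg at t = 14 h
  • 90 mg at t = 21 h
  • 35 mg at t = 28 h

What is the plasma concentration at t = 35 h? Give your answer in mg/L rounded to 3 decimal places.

452.239 mg/L

k = ln 2 / 16 = 0.04332 per h
Dose 1 (445 mg at t=0 h): 445·exp(−0.04332·35) = 97.692 mg/L
Dose 2 (365 mg at t=7 h): 365·exp(−0.04332·28) = 108.515 mg/L
Dose 3 (425 mg at t=14 h): 425·exp(−0.04332·21) = 171.115 mg/L
Dose 4 (90 mg at t=21 h): 90·exp(−0.04332·14) = 49.073 mg/L
Dose 5 (35 mg at t=28 h): 35·exp(−0.04332·7) = 25.844 mg/L
C(35) = 97.692 + 108.515 + 171.115 + 49.073 + 25.844 = 452.239 mg/L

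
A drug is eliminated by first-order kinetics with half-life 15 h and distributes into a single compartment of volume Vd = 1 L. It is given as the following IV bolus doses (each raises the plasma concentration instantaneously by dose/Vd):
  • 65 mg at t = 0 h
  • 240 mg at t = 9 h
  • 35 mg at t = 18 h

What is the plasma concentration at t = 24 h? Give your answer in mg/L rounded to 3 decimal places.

167.967 mg/L

k = ln 2 / 15 = 0.04621 per h
Dose 1 (65 mg at t=0 h): 65·exp(−0.04621·24) = 21.442 mg/L
Dose 2 (240 mg at t=9 h): 240·exp(−0.04621·15) = 120.000 mg/L
Dose 3 (35 mg at t=18 h): 35·exp(−0.04621·6) = 26.525 mg/L
C(24) = 21.442 + 120.000 + 26.525 = 167.967 mg/L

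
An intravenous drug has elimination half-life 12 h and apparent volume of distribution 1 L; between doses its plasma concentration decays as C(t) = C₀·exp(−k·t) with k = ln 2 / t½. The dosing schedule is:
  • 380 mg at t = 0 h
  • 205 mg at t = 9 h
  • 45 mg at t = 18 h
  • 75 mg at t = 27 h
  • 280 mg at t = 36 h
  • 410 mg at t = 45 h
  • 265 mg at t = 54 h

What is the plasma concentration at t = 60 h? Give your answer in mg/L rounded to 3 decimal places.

467.542 mg/L

k = ln 2 / 12 = 0.05776 per h
Dose 1 (380 mg at t=0 h): 380·exp(−0.05776·60) = 11.875 mg/L
Dose 2 (205 mg at t=9 h): 205·exp(−0.05776·51) = 10.774 mg/L
Dose 3 (45 mg at t=18 h): 45·exp(−0.05776·42) = 3.977 mg/L
Dose 4 (75 mg at t=27 h): 75·exp(−0.05776·33) = 11.149 mg/L
Dose 5 (280 mg at t=36 h): 280·exp(−0.05776·24) = 70.000 mg/L
Dose 6 (410 mg at t=45 h): 410·exp(−0.05776·15) = 172.384 mg/L
Dose 7 (265 mg at t=54 h): 265·exp(−0.05776·6) = 187.383 mg/L
C(60) = 11.875 + 10.774 + 3.977 + 11.149 + 70.000 + 172.384 + 187.383 = 467.542 mg/L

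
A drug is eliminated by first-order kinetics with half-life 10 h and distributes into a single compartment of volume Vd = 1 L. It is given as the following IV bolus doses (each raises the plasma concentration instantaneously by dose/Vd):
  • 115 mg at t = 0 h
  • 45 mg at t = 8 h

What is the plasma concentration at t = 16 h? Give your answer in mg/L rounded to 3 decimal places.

k = ln 2 / 10 = 0.06931 per h
Dose 1 (115 mg at t=0 h): 115·exp(−0.06931·16) = 37.936 mg/L
Dose 2 (45 mg at t=8 h): 45·exp(−0.06931·8) = 25.846 mg/L
C(16) = 37.936 + 25.846 = 63.782 mg/L

63.782 mg/L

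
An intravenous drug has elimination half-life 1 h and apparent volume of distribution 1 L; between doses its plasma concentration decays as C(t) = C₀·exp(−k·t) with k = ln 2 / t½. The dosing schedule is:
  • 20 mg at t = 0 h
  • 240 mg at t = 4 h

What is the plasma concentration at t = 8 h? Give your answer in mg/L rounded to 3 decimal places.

k = ln 2 / 1 = 0.69315 per h
Dose 1 (20 mg at t=0 h): 20·exp(−0.69315·8) = 0.078 mg/L
Dose 2 (240 mg at t=4 h): 240·exp(−0.69315·4) = 15.000 mg/L
C(8) = 0.078 + 15.000 = 15.078 mg/L

15.078 mg/L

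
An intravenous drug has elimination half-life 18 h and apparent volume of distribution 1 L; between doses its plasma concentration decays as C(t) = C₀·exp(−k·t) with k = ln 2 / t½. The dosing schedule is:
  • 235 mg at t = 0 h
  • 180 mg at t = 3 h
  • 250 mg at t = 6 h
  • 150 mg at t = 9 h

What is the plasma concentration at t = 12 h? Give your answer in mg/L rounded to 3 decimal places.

607.380 mg/L

k = ln 2 / 18 = 0.03851 per h
Dose 1 (235 mg at t=0 h): 235·exp(−0.03851·12) = 148.041 mg/L
Dose 2 (180 mg at t=3 h): 180·exp(−0.03851·9) = 127.279 mg/L
Dose 3 (250 mg at t=6 h): 250·exp(−0.03851·6) = 198.425 mg/L
Dose 4 (150 mg at t=9 h): 150·exp(−0.03851·3) = 133.635 mg/L
C(12) = 148.041 + 127.279 + 198.425 + 133.635 = 607.380 mg/L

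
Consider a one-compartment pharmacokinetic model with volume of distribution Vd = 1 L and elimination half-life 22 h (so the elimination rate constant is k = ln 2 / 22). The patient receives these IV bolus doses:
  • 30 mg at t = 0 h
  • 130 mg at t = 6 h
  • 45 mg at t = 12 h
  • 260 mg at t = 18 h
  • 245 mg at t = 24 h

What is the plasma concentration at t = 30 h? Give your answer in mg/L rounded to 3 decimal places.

479.156 mg/L

k = ln 2 / 22 = 0.03151 per h
Dose 1 (30 mg at t=0 h): 30·exp(−0.03151·30) = 11.658 mg/L
Dose 2 (130 mg at t=6 h): 130·exp(−0.03151·24) = 61.031 mg/L
Dose 3 (45 mg at t=12 h): 45·exp(−0.03151·18) = 25.522 mg/L
Dose 4 (260 mg at t=18 h): 260·exp(−0.03151·12) = 178.146 mg/L
Dose 5 (245 mg at t=24 h): 245·exp(−0.03151·6) = 202.800 mg/L
C(30) = 11.658 + 61.031 + 25.522 + 178.146 + 202.800 = 479.156 mg/L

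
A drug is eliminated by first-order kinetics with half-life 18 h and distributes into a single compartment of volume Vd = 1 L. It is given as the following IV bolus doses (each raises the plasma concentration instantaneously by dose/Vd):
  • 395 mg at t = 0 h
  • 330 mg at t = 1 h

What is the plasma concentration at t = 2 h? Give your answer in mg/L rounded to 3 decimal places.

k = ln 2 / 18 = 0.03851 per h
Dose 1 (395 mg at t=0 h): 395·exp(−0.03851·2) = 365.721 mg/L
Dose 2 (330 mg at t=1 h): 330·exp(−0.03851·1) = 317.534 mg/L
C(2) = 365.721 + 317.534 = 683.254 mg/L

683.254 mg/L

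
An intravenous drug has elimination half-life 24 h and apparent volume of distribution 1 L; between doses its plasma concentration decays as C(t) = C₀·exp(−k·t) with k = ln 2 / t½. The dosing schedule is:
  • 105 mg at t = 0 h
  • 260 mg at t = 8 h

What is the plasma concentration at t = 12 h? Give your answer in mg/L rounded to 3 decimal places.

k = ln 2 / 24 = 0.02888 per h
Dose 1 (105 mg at t=0 h): 105·exp(−0.02888·12) = 74.246 mg/L
Dose 2 (260 mg at t=8 h): 260·exp(−0.02888·4) = 231.634 mg/L
C(12) = 74.246 + 231.634 = 305.880 mg/L

305.880 mg/L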